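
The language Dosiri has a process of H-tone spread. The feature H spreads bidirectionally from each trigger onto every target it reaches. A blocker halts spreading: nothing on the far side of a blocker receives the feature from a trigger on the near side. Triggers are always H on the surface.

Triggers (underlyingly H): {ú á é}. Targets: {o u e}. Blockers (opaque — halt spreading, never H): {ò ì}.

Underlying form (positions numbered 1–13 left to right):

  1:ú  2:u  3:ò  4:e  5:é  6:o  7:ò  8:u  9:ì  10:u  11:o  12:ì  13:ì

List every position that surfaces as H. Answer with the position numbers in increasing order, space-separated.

From /ú/ at 1 rightward: 2 /u/ → H; 3 /ò/ blocks.
From /ú/ at 1 leftward: word edge.
From /é/ at 5 rightward: 6 /o/ → H; 7 /ò/ blocks.
From /é/ at 5 leftward: 4 /e/ → H; 3 /ò/ blocks.
Targets with no active source: positions 8 10 11 stay [-high tone].

1 2 4 5 6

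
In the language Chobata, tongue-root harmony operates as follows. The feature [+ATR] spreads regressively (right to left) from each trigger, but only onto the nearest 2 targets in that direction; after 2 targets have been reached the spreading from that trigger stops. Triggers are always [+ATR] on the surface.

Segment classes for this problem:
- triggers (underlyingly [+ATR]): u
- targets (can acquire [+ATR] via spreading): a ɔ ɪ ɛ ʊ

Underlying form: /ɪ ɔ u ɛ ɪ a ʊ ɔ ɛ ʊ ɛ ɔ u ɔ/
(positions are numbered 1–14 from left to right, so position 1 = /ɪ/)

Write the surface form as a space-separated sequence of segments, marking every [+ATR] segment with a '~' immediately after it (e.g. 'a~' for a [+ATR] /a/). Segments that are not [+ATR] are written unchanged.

ɪ~ ɔ~ u~ ɛ ɪ a ʊ ɔ ɛ ʊ ɛ~ ɔ~ u~ ɔ

From /u/ at 3 leftward: 2 /ɔ/ → [+ATR]; 1 /ɪ/ → [+ATR]; bound reached.
From /u/ at 13 leftward: 12 /ɔ/ → [+ATR]; 11 /ɛ/ → [+ATR]; bound reached.
Targets with no active source: positions 4 5 6 7 8 9 10 14 stay [-ATR].
[+ATR] positions on the surface: 1 2 3 11 12 13.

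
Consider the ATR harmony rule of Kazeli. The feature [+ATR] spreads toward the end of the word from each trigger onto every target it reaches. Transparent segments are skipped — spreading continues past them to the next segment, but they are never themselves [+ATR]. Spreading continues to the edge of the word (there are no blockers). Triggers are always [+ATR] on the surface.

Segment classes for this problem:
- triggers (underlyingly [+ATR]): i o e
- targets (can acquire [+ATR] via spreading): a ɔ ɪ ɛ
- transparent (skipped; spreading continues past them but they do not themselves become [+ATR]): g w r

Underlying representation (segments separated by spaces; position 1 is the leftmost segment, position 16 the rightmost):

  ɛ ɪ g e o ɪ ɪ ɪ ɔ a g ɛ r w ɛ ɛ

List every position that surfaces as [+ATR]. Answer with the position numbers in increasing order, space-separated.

4 5 6 7 8 9 10 12 15 16

From /e/ at 4 rightward: 5 /o/ is itself a trigger — this domain ends here.
From /o/ at 5 rightward: 6 /ɪ/ → [+ATR]; 7 /ɪ/ → [+ATR]; 8 /ɪ/ → [+ATR]; 9 /ɔ/ → [+ATR]; 10 /a/ → [+ATR]; 11 /g/ transparent; 12 /ɛ/ → [+ATR]; 13 /r/ transparent; 14 /w/ transparent; 15 /ɛ/ → [+ATR]; 16 /ɛ/ → [+ATR]; word edge.
Targets with no active source: positions 1 2 stay [-ATR].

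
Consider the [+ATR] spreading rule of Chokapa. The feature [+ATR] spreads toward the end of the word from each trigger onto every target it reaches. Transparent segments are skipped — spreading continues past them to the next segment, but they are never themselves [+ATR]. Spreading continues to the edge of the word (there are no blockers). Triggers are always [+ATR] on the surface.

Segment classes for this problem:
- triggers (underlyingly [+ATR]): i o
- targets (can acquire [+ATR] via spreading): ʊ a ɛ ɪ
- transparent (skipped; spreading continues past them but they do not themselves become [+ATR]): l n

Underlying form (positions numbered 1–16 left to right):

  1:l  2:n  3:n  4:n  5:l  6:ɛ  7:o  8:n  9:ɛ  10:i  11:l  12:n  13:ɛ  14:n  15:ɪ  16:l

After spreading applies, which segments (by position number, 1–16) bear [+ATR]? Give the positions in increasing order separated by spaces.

From /o/ at 7 rightward: 8 /n/ transparent; 9 /ɛ/ → [+ATR]; 10 /i/ is itself a trigger — this domain ends here.
From /i/ at 10 rightward: 11 /l/ transparent; 12 /n/ transparent; 13 /ɛ/ → [+ATR]; 14 /n/ transparent; 15 /ɪ/ → [+ATR]; 16 /l/ transparent; word edge.
Target with no active source: position 6 stays [-ATR].

7 9 10 13 15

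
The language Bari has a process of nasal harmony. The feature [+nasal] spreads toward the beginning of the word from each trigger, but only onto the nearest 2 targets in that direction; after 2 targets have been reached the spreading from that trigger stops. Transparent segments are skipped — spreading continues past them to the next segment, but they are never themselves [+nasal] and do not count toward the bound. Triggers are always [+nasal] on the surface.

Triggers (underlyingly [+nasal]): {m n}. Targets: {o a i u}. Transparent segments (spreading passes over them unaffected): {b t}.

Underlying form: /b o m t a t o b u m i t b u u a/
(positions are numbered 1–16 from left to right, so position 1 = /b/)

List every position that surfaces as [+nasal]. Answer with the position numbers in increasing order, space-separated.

2 3 7 9 10

From /m/ at 3 leftward: 2 /o/ → [+nasal]; 1 /b/ transparent; word edge.
From /m/ at 10 leftward: 9 /u/ → [+nasal]; 8 /b/ transparent; 7 /o/ → [+nasal]; bound reached.
Targets with no active source: positions 5 11 14 15 16 stay [-nasal].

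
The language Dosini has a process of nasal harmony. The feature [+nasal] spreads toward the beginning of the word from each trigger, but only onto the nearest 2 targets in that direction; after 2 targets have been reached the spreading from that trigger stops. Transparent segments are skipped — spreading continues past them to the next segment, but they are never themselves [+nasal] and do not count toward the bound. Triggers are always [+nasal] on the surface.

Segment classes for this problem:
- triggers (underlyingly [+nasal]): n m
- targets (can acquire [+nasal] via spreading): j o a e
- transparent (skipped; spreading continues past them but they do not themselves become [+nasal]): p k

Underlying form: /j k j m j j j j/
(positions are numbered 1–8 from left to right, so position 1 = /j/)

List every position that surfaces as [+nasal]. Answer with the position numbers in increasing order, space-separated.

1 3 4

From /m/ at 4 leftward: 3 /j/ → [+nasal]; 2 /k/ transparent; 1 /j/ → [+nasal]; bound reached.
Targets with no active source: positions 5 6 7 8 stay [-nasal].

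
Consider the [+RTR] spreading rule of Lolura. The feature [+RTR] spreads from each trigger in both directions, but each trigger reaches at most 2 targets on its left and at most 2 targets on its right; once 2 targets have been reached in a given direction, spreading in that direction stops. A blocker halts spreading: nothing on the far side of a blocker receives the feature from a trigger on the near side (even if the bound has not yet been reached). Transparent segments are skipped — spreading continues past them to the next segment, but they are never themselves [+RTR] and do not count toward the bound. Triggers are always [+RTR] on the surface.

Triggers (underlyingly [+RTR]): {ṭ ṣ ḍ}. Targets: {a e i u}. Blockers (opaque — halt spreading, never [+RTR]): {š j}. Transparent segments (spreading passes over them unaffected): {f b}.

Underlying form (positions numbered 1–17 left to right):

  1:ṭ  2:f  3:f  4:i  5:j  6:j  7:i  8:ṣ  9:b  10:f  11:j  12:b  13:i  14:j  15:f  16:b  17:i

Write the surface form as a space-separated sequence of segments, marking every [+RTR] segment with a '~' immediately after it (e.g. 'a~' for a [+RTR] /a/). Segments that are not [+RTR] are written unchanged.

From /ṭ/ at 1 rightward: 2 /f/ transparent; 3 /f/ transparent; 4 /i/ → [+RTR]; 5 /j/ blocks.
From /ṭ/ at 1 leftward: word edge.
From /ṣ/ at 8 rightward: 9 /b/ transparent; 10 /f/ transparent; 11 /j/ blocks.
From /ṣ/ at 8 leftward: 7 /i/ → [+RTR]; 6 /j/ blocks.
Targets with no active source: positions 13 17 stay [-emphatic].
[+RTR] positions on the surface: 1 4 7 8.

ṭ~ f f i~ j j i~ ṣ~ b f j b i j f b i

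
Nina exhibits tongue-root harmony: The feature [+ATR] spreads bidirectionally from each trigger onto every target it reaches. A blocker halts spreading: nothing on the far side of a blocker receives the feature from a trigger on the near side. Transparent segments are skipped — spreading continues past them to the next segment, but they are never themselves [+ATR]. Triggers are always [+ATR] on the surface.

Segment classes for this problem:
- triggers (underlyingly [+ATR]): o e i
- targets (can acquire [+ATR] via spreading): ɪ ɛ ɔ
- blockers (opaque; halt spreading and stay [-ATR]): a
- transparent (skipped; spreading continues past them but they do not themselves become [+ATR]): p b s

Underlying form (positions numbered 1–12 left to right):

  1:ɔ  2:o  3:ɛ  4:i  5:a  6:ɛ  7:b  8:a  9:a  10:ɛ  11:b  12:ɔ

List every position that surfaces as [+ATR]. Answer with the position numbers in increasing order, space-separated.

1 2 3 4

From /o/ at 2 rightward: 3 /ɛ/ → [+ATR]; 4 /i/ is itself a trigger — this domain ends here.
From /o/ at 2 leftward: 1 /ɔ/ → [+ATR]; word edge.
From /i/ at 4 rightward: 5 /a/ blocks.
From /i/ at 4 leftward: 3 /ɛ/ → [+ATR]; 2 /o/ is itself a trigger — this domain ends here.
Targets with no active source: positions 6 10 12 stay [-ATR].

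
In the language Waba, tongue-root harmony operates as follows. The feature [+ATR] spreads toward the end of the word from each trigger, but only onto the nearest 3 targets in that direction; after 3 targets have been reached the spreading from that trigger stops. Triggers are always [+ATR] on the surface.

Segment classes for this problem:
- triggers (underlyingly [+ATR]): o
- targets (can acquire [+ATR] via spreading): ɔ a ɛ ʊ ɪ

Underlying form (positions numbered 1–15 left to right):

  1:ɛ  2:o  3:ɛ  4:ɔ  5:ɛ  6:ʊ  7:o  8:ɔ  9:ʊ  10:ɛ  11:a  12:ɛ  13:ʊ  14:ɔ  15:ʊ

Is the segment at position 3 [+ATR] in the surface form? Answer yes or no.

From /o/ at 2 rightward: 3 /ɛ/ → [+ATR]; 4 /ɔ/ → [+ATR]; 5 /ɛ/ → [+ATR]; bound reached.
From /o/ at 7 rightward: 8 /ɔ/ → [+ATR]; 9 /ʊ/ → [+ATR]; 10 /ɛ/ → [+ATR]; bound reached.
Targets with no active source: positions 1 6 11 12 13 14 15 stay [-ATR].
[+ATR] positions on the surface: 2 3 4 5 7 8 9 10.

yes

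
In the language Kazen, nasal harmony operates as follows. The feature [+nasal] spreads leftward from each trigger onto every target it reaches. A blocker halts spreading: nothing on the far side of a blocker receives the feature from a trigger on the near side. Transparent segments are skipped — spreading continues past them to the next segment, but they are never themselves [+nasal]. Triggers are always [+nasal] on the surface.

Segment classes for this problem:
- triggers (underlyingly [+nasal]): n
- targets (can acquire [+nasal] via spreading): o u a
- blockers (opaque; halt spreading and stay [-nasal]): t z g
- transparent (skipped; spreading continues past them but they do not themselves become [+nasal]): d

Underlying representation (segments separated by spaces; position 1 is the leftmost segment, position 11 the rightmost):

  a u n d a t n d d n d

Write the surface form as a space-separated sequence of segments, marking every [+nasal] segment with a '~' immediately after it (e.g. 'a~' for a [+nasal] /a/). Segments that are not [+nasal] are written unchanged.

a~ u~ n~ d a t n~ d d n~ d

From /n/ at 3 leftward: 2 /u/ → [+nasal]; 1 /a/ → [+nasal]; word edge.
From /n/ at 7 leftward: 6 /t/ blocks.
From /n/ at 10 leftward: 9 /d/ transparent; 8 /d/ transparent; 7 /n/ is itself a trigger — this domain ends here.
Target with no active source: position 5 stays [-nasal].
[+nasal] positions on the surface: 1 2 3 7 10.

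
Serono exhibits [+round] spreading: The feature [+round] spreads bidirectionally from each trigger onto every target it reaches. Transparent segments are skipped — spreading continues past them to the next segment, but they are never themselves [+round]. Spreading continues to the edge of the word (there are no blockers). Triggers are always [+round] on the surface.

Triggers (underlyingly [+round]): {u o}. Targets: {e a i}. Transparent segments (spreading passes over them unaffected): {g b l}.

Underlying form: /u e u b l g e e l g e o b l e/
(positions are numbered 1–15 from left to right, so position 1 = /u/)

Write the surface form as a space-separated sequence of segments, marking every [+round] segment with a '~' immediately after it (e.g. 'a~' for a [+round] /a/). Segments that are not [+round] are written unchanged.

u~ e~ u~ b l g e~ e~ l g e~ o~ b l e~

From /u/ at 1 rightward: 2 /e/ → [+round]; 3 /u/ is itself a trigger — this domain ends here.
From /u/ at 1 leftward: word edge.
From /u/ at 3 rightward: 4 /b/ transparent; 5 /l/ transparent; 6 /g/ transparent; 7 /e/ → [+round]; 8 /e/ → [+round]; 9 /l/ transparent; 10 /g/ transparent; 11 /e/ → [+round]; 12 /o/ is itself a trigger — this domain ends here.
From /u/ at 3 leftward: 2 /e/ → [+round]; 1 /u/ is itself a trigger — this domain ends here.
From /o/ at 12 rightward: 13 /b/ transparent; 14 /l/ transparent; 15 /e/ → [+round]; word edge.
From /o/ at 12 leftward: 11 /e/ → [+round]; 10 /g/ transparent; 9 /l/ transparent; 8 /e/ → [+round]; 7 /e/ → [+round]; 6 /g/ transparent; 5 /l/ transparent; 4 /b/ transparent; 3 /u/ is itself a trigger — this domain ends here.
[+round] positions on the surface: 1 2 3 7 8 11 12 15.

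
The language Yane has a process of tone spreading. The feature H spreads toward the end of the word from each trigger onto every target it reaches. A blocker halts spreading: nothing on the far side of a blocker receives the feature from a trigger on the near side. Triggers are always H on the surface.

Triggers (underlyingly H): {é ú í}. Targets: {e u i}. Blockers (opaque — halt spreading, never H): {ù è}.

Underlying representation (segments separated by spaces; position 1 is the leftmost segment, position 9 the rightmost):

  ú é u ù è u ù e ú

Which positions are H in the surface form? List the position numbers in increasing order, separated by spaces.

1 2 3 9

From /ú/ at 1 rightward: 2 /é/ is itself a trigger — this domain ends here.
From /é/ at 2 rightward: 3 /u/ → H; 4 /ù/ blocks.
From /ú/ at 9 rightward: word edge.
Targets with no active source: positions 6 8 stay [-high tone].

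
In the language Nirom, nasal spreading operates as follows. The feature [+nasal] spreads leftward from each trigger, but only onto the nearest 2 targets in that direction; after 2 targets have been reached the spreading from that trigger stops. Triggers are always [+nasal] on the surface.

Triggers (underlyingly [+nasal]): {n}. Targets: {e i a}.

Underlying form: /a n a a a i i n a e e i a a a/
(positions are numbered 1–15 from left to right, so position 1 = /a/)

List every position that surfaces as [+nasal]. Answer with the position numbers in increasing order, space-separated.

1 2 6 7 8

From /n/ at 2 leftward: 1 /a/ → [+nasal]; word edge.
From /n/ at 8 leftward: 7 /i/ → [+nasal]; 6 /i/ → [+nasal]; bound reached.
Targets with no active source: positions 3 4 5 9 10 11 12 13 14 15 stay [-nasal].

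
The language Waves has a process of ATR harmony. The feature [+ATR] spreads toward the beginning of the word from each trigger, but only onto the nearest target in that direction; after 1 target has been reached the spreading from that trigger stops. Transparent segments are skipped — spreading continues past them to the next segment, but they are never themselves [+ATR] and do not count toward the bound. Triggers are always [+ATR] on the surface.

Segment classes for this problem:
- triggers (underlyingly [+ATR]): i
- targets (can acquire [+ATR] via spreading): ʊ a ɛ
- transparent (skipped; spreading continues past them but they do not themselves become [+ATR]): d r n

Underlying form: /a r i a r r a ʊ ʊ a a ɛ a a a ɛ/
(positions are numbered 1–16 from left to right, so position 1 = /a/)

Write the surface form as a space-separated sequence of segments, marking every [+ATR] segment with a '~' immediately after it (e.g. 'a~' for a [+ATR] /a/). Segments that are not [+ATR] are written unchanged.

From /i/ at 3 leftward: 2 /r/ transparent; 1 /a/ → [+ATR]; bound reached.
Targets with no active source: positions 4 7 8 9 10 11 12 13 14 15 16 stay [-ATR].
[+ATR] positions on the surface: 1 3.

a~ r i~ a r r a ʊ ʊ a a ɛ a a a ɛ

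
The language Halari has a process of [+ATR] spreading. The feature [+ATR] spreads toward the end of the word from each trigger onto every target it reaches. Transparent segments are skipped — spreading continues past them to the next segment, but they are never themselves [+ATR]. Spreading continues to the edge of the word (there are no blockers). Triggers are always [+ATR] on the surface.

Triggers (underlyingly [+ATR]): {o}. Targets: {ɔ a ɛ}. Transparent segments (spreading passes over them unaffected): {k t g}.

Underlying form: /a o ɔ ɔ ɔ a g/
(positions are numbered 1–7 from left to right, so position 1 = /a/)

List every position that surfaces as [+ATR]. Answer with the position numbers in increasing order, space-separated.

2 3 4 5 6

From /o/ at 2 rightward: 3 /ɔ/ → [+ATR]; 4 /ɔ/ → [+ATR]; 5 /ɔ/ → [+ATR]; 6 /a/ → [+ATR]; 7 /g/ transparent; word edge.
Target with no active source: position 1 stays [-ATR].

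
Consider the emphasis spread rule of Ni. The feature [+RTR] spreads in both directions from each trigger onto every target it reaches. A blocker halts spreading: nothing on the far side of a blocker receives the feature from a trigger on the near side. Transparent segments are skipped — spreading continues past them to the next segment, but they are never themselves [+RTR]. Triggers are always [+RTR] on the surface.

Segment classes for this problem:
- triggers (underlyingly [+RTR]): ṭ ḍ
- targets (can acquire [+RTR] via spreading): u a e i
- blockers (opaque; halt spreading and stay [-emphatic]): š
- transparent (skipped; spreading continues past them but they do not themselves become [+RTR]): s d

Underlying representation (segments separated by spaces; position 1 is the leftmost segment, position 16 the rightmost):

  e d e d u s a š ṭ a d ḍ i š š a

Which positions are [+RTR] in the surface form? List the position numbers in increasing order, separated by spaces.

9 10 12 13

From /ṭ/ at 9 rightward: 10 /a/ → [+RTR]; 11 /d/ transparent; 12 /ḍ/ is itself a trigger — this domain ends here.
From /ṭ/ at 9 leftward: 8 /š/ blocks.
From /ḍ/ at 12 rightward: 13 /i/ → [+RTR]; 14 /š/ blocks.
From /ḍ/ at 12 leftward: 11 /d/ transparent; 10 /a/ → [+RTR]; 9 /ṭ/ is itself a trigger — this domain ends here.
Targets with no active source: positions 1 3 5 7 16 stay [-emphatic].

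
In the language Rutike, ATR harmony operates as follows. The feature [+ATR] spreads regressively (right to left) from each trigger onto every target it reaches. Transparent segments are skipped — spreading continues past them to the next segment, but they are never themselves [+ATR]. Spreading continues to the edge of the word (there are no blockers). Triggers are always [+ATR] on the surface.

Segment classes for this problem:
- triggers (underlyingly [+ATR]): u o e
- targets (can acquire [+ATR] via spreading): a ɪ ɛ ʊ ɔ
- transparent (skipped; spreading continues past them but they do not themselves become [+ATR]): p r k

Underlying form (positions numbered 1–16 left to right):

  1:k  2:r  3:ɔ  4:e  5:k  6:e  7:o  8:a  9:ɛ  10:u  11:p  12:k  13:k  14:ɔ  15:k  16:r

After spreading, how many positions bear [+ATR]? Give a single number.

From /e/ at 4 leftward: 3 /ɔ/ → [+ATR]; 2 /r/ transparent; 1 /k/ transparent; word edge.
From /e/ at 6 leftward: 5 /k/ transparent; 4 /e/ is itself a trigger — this domain ends here.
From /o/ at 7 leftward: 6 /e/ is itself a trigger — this domain ends here.
From /u/ at 10 leftward: 9 /ɛ/ → [+ATR]; 8 /a/ → [+ATR]; 7 /o/ is itself a trigger — this domain ends here.
Target with no active source: position 14 stays [-ATR].
[+ATR] positions on the surface: 3 4 6 7 8 9 10.

7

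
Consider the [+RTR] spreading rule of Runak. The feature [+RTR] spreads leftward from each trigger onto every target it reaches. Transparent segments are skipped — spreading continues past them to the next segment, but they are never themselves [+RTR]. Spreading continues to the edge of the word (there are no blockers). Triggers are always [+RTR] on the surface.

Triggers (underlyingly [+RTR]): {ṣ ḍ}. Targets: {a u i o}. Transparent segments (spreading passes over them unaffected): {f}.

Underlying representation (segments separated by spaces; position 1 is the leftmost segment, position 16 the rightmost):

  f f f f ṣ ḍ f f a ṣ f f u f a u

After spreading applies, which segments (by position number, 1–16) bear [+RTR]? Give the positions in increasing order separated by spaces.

From /ṣ/ at 5 leftward: 4 /f/ transparent; 3 /f/ transparent; 2 /f/ transparent; 1 /f/ transparent; word edge.
From /ḍ/ at 6 leftward: 5 /ṣ/ is itself a trigger — this domain ends here.
From /ṣ/ at 10 leftward: 9 /a/ → [+RTR]; 8 /f/ transparent; 7 /f/ transparent; 6 /ḍ/ is itself a trigger — this domain ends here.
Targets with no active source: positions 13 15 16 stay [-emphatic].

5 6 9 10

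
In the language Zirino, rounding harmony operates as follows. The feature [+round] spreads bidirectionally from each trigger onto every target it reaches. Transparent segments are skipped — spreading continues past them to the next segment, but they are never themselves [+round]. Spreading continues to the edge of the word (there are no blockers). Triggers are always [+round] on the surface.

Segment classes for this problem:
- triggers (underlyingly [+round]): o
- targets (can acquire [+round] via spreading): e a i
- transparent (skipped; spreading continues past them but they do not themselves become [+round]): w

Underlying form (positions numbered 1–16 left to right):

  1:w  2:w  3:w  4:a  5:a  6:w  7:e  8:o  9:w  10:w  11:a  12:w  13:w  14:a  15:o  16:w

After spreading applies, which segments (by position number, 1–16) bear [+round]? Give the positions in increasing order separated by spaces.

From /o/ at 8 rightward: 9 /w/ transparent; 10 /w/ transparent; 11 /a/ → [+round]; 12 /w/ transparent; 13 /w/ transparent; 14 /a/ → [+round]; 15 /o/ is itself a trigger — this domain ends here.
From /o/ at 8 leftward: 7 /e/ → [+round]; 6 /w/ transparent; 5 /a/ → [+round]; 4 /a/ → [+round]; 3 /w/ transparent; 2 /w/ transparent; 1 /w/ transparent; word edge.
From /o/ at 15 rightward: 16 /w/ transparent; word edge.
From /o/ at 15 leftward: 14 /a/ → [+round]; 13 /w/ transparent; 12 /w/ transparent; 11 /a/ → [+round]; 10 /w/ transparent; 9 /w/ transparent; 8 /o/ is itself a trigger — this domain ends here.

4 5 7 8 11 14 15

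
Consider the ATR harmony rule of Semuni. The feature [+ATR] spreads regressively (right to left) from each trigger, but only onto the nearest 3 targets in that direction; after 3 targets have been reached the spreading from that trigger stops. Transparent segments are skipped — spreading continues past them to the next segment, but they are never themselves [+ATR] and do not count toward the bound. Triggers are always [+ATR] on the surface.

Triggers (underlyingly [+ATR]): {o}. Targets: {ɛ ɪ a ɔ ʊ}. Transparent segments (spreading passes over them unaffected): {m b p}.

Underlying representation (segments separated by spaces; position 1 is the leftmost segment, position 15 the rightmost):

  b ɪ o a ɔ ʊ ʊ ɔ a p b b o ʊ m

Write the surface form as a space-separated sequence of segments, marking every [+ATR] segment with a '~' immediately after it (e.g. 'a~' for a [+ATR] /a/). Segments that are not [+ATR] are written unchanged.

b ɪ~ o~ a ɔ ʊ ʊ~ ɔ~ a~ p b b o~ ʊ m

From /o/ at 3 leftward: 2 /ɪ/ → [+ATR]; 1 /b/ transparent; word edge.
From /o/ at 13 leftward: 12 /b/ transparent; 11 /b/ transparent; 10 /p/ transparent; 9 /a/ → [+ATR]; 8 /ɔ/ → [+ATR]; 7 /ʊ/ → [+ATR]; bound reached.
Targets with no active source: positions 4 5 6 14 stay [-ATR].
[+ATR] positions on the surface: 2 3 7 8 9 13.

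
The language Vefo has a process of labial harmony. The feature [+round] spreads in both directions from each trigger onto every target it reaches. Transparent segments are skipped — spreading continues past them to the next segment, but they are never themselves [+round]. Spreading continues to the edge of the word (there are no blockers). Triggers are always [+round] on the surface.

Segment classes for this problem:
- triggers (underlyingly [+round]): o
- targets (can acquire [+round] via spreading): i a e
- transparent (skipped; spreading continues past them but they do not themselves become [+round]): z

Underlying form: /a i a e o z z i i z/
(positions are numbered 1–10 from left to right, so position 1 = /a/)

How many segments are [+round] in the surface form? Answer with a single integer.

From /o/ at 5 rightward: 6 /z/ transparent; 7 /z/ transparent; 8 /i/ → [+round]; 9 /i/ → [+round]; 10 /z/ transparent; word edge.
From /o/ at 5 leftward: 4 /e/ → [+round]; 3 /a/ → [+round]; 2 /i/ → [+round]; 1 /a/ → [+round]; word edge.
[+round] positions on the surface: 1 2 3 4 5 8 9.

7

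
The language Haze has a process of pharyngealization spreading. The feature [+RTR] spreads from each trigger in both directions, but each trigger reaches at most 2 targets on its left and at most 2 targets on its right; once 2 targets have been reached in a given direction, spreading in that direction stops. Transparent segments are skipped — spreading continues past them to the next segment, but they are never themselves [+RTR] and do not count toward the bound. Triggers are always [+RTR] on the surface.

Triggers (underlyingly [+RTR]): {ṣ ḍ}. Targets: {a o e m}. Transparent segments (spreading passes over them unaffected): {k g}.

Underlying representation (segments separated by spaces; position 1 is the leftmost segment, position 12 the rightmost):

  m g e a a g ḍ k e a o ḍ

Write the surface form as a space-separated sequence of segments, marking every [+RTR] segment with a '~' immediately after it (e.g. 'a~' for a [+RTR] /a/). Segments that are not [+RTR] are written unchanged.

From /ḍ/ at 7 rightward: 8 /k/ transparent; 9 /e/ → [+RTR]; 10 /a/ → [+RTR]; bound reached.
From /ḍ/ at 7 leftward: 6 /g/ transparent; 5 /a/ → [+RTR]; 4 /a/ → [+RTR]; bound reached.
From /ḍ/ at 12 rightward: word edge.
From /ḍ/ at 12 leftward: 11 /o/ → [+RTR]; 10 /a/ → [+RTR]; bound reached.
Targets with no active source: positions 1 3 stay [-emphatic].
[+RTR] positions on the surface: 4 5 7 9 10 11 12.

m g e a~ a~ g ḍ~ k e~ a~ o~ ḍ~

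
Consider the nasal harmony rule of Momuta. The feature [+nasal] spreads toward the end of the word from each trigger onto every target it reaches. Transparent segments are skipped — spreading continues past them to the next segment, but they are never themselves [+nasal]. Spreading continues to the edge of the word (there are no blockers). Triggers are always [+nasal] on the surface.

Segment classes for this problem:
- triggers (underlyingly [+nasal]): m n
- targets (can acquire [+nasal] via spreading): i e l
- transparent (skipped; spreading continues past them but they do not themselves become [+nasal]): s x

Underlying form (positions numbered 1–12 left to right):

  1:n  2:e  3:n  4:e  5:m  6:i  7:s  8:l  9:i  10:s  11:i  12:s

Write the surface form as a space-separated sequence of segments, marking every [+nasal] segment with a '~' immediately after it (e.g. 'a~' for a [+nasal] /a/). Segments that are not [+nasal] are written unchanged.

From /n/ at 1 rightward: 2 /e/ → [+nasal]; 3 /n/ is itself a trigger — this domain ends here.
From /n/ at 3 rightward: 4 /e/ → [+nasal]; 5 /m/ is itself a trigger — this domain ends here.
From /m/ at 5 rightward: 6 /i/ → [+nasal]; 7 /s/ transparent; 8 /l/ → [+nasal]; 9 /i/ → [+nasal]; 10 /s/ transparent; 11 /i/ → [+nasal]; 12 /s/ transparent; word edge.
[+nasal] positions on the surface: 1 2 3 4 5 6 8 9 11.

n~ e~ n~ e~ m~ i~ s l~ i~ s i~ s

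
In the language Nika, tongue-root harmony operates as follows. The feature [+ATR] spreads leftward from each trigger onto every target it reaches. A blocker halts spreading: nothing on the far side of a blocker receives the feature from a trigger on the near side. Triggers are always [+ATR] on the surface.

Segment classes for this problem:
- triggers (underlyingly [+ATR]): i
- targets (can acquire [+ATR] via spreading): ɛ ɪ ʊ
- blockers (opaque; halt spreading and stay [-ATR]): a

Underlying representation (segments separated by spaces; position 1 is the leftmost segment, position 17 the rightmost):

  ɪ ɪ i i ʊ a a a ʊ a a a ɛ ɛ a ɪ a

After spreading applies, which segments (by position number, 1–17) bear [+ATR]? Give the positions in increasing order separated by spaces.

1 2 3 4

From /i/ at 3 leftward: 2 /ɪ/ → [+ATR]; 1 /ɪ/ → [+ATR]; word edge.
From /i/ at 4 leftward: 3 /i/ is itself a trigger — this domain ends here.
Targets with no active source: positions 5 9 13 14 16 stay [-ATR].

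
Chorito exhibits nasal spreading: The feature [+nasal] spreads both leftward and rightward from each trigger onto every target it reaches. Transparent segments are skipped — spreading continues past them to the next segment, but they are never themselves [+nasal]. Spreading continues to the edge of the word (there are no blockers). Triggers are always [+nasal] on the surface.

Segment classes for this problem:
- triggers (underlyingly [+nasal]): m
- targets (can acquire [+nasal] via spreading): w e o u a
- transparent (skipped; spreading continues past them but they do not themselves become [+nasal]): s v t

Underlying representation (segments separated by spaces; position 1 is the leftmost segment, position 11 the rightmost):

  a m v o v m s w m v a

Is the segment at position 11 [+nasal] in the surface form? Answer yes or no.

From /m/ at 2 rightward: 3 /v/ transparent; 4 /o/ → [+nasal]; 5 /v/ transparent; 6 /m/ is itself a trigger — this domain ends here.
From /m/ at 2 leftward: 1 /a/ → [+nasal]; word edge.
From /m/ at 6 rightward: 7 /s/ transparent; 8 /w/ → [+nasal]; 9 /m/ is itself a trigger — this domain ends here.
From /m/ at 6 leftward: 5 /v/ transparent; 4 /o/ → [+nasal]; 3 /v/ transparent; 2 /m/ is itself a trigger — this domain ends here.
From /m/ at 9 rightward: 10 /v/ transparent; 11 /a/ → [+nasal]; word edge.
From /m/ at 9 leftward: 8 /w/ → [+nasal]; 7 /s/ transparent; 6 /m/ is itself a trigger — this domain ends here.
[+nasal] positions on the surface: 1 2 4 6 8 9 11.

yes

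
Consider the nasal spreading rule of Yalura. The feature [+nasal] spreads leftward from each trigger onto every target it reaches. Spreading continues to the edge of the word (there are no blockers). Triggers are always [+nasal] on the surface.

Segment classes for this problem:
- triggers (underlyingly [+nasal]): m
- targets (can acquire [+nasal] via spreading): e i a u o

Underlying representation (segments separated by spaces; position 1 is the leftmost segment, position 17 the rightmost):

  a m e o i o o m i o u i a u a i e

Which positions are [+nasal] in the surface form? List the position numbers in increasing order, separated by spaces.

From /m/ at 2 leftward: 1 /a/ → [+nasal]; word edge.
From /m/ at 8 leftward: 7 /o/ → [+nasal]; 6 /o/ → [+nasal]; 5 /i/ → [+nasal]; 4 /o/ → [+nasal]; 3 /e/ → [+nasal]; 2 /m/ is itself a trigger — this domain ends here.
Targets with no active source: positions 9 10 11 12 13 14 15 16 17 stay [-nasal].

1 2 3 4 5 6 7 8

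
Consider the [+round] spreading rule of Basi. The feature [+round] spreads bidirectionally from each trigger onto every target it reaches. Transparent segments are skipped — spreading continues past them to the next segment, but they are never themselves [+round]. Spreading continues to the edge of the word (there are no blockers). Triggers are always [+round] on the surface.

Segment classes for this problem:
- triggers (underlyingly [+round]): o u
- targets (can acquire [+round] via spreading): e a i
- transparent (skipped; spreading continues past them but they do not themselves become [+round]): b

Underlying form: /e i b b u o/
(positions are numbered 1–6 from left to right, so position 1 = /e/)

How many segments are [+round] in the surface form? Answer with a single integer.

4

From /u/ at 5 rightward: 6 /o/ is itself a trigger — this domain ends here.
From /u/ at 5 leftward: 4 /b/ transparent; 3 /b/ transparent; 2 /i/ → [+round]; 1 /e/ → [+round]; word edge.
From /o/ at 6 rightward: word edge.
From /o/ at 6 leftward: 5 /u/ is itself a trigger — this domain ends here.
[+round] positions on the surface: 1 2 5 6.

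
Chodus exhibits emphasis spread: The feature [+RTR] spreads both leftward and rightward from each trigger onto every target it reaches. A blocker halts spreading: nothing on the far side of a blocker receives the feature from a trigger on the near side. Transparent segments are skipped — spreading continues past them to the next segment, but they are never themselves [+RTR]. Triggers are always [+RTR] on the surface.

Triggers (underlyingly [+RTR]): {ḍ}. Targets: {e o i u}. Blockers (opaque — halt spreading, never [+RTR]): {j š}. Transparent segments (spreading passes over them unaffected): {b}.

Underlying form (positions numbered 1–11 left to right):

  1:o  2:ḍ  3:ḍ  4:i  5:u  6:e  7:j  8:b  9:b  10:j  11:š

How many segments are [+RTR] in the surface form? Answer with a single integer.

From /ḍ/ at 2 rightward: 3 /ḍ/ is itself a trigger — this domain ends here.
From /ḍ/ at 2 leftward: 1 /o/ → [+RTR]; word edge.
From /ḍ/ at 3 rightward: 4 /i/ → [+RTR]; 5 /u/ → [+RTR]; 6 /e/ → [+RTR]; 7 /j/ blocks.
From /ḍ/ at 3 leftward: 2 /ḍ/ is itself a trigger — this domain ends here.
[+RTR] positions on the surface: 1 2 3 4 5 6.

6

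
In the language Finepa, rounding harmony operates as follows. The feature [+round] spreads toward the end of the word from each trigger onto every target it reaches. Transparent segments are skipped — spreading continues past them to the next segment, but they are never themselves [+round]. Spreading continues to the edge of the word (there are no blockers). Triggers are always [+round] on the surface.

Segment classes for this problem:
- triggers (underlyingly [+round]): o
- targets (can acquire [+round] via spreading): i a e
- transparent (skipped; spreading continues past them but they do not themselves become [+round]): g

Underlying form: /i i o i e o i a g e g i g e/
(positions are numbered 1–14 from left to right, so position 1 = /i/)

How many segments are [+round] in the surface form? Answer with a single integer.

9

From /o/ at 3 rightward: 4 /i/ → [+round]; 5 /e/ → [+round]; 6 /o/ is itself a trigger — this domain ends here.
From /o/ at 6 rightward: 7 /i/ → [+round]; 8 /a/ → [+round]; 9 /g/ transparent; 10 /e/ → [+round]; 11 /g/ transparent; 12 /i/ → [+round]; 13 /g/ transparent; 14 /e/ → [+round]; word edge.
Targets with no active source: positions 1 2 stay [-round].
[+round] positions on the surface: 3 4 5 6 7 8 10 12 14.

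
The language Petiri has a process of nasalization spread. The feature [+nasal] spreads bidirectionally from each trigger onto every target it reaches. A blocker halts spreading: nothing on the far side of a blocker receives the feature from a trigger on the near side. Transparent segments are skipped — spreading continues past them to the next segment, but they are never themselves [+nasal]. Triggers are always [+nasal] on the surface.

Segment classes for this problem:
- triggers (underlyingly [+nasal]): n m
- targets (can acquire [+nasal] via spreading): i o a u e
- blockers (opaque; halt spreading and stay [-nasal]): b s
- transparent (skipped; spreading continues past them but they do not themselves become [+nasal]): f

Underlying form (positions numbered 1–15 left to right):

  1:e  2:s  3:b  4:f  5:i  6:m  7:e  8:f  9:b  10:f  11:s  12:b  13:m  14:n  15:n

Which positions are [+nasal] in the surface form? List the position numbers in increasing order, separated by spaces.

5 6 7 13 14 15

From /m/ at 6 rightward: 7 /e/ → [+nasal]; 8 /f/ transparent; 9 /b/ blocks.
From /m/ at 6 leftward: 5 /i/ → [+nasal]; 4 /f/ transparent; 3 /b/ blocks.
From /m/ at 13 rightward: 14 /n/ is itself a trigger — this domain ends here.
From /m/ at 13 leftward: 12 /b/ blocks.
From /n/ at 14 rightward: 15 /n/ is itself a trigger — this domain ends here.
From /n/ at 14 leftward: 13 /m/ is itself a trigger — this domain ends here.
From /n/ at 15 rightward: word edge.
From /n/ at 15 leftward: 14 /n/ is itself a trigger — this domain ends here.
Target with no active source: position 1 stays [-nasal].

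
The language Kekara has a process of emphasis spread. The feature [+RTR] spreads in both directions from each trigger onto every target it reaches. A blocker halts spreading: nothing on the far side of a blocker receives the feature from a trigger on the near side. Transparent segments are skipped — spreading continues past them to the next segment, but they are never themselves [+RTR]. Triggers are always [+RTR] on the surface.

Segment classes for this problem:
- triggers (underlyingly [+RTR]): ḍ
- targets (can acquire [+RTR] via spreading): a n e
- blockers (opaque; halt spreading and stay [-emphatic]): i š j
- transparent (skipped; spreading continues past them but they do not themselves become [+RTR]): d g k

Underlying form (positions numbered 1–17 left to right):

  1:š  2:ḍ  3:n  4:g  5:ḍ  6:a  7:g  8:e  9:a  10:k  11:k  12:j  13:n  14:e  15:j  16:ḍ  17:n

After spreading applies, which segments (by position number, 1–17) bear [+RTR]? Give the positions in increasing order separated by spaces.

From /ḍ/ at 2 rightward: 3 /n/ → [+RTR]; 4 /g/ transparent; 5 /ḍ/ is itself a trigger — this domain ends here.
From /ḍ/ at 2 leftward: 1 /š/ blocks.
From /ḍ/ at 5 rightward: 6 /a/ → [+RTR]; 7 /g/ transparent; 8 /e/ → [+RTR]; 9 /a/ → [+RTR]; 10 /k/ transparent; 11 /k/ transparent; 12 /j/ blocks.
From /ḍ/ at 5 leftward: 4 /g/ transparent; 3 /n/ → [+RTR]; 2 /ḍ/ is itself a trigger — this domain ends here.
From /ḍ/ at 16 rightward: 17 /n/ → [+RTR]; word edge.
From /ḍ/ at 16 leftward: 15 /j/ blocks.
Targets with no active source: positions 13 14 stay [-emphatic].

2 3 5 6 8 9 16 17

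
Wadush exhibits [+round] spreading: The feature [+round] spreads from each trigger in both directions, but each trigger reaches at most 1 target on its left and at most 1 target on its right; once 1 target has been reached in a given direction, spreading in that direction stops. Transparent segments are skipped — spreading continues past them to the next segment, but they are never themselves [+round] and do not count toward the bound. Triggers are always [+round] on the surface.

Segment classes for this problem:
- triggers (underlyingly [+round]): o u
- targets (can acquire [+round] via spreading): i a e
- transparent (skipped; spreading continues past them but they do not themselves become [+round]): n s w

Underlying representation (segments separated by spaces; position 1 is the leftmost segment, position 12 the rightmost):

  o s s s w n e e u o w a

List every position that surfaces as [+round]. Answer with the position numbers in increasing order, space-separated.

1 7 8 9 10 12

From /o/ at 1 rightward: 2 /s/ transparent; 3 /s/ transparent; 4 /s/ transparent; 5 /w/ transparent; 6 /n/ transparent; 7 /e/ → [+round]; bound reached.
From /o/ at 1 leftward: word edge.
From /u/ at 9 rightward: 10 /o/ is itself a trigger — this domain ends here.
From /u/ at 9 leftward: 8 /e/ → [+round]; bound reached.
From /o/ at 10 rightward: 11 /w/ transparent; 12 /a/ → [+round]; bound reached.
From /o/ at 10 leftward: 9 /u/ is itself a trigger — this domain ends here.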